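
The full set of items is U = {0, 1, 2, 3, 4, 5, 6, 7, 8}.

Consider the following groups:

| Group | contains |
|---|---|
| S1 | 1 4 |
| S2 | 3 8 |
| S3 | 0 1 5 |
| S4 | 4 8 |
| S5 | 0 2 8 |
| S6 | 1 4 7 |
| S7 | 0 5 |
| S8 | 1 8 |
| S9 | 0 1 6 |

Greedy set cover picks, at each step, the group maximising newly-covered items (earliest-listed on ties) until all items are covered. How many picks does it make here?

Greedy: pick S3 (covers 3 new) → pick S2 (covers 2 new) → pick S6 (covers 2 new) → pick S5 (covers 1 new) → pick S9 (covers 1 new). Total picks: 5.

5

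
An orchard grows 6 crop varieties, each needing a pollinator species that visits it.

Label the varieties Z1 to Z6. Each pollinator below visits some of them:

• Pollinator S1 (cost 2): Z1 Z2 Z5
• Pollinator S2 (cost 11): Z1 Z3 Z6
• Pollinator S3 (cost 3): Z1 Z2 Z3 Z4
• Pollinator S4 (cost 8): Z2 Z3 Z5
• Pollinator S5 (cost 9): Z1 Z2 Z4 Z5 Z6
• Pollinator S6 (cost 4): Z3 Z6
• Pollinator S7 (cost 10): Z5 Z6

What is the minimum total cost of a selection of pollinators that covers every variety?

9

S1, S3, S6 together cover every variety (S1 ∪ S3 ∪ S6 = {Z1, Z2, Z3, Z4, Z5, Z6}); total cost 2 + 3 + 4 = 9.
No covering selection has total cost below 9.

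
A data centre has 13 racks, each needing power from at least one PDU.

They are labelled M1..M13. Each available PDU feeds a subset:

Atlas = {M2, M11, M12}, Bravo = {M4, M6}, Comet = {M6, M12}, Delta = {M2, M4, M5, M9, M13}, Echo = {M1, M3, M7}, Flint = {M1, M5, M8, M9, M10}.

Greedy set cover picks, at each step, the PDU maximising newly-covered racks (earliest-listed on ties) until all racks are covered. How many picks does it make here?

Greedy: pick Delta (covers 5 new) → pick Echo (covers 3 new) → pick Atlas (covers 2 new) → pick Flint (covers 2 new) → pick Bravo (covers 1 new). Total picks: 5.

5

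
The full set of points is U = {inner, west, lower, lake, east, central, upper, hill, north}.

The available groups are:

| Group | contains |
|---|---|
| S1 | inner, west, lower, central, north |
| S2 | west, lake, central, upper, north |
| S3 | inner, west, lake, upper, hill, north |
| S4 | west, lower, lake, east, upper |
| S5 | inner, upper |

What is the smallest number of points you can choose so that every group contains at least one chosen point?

The 2 points {lower, upper} hit every group.
No single point lies in every group, so at least 2 are needed and 2 is optimal.

2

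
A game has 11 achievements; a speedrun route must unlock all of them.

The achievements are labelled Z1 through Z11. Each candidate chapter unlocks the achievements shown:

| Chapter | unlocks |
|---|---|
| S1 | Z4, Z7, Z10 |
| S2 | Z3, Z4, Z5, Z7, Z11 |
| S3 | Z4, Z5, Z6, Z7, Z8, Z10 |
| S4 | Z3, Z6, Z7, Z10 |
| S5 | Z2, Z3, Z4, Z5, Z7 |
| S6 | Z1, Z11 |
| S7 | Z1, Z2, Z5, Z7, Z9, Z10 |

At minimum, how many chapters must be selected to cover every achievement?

S2 and S3 and S7 together: S2 ∪ S3 ∪ S7 = {Z1, Z2, Z3, Z4, Z5, Z6, Z7, Z8, Z9, Z10, Z11} — every achievement is covered.
Only S3 contains Z8, so S3 is forced; the remaining 5 achievements need at least 2 more chapters (each remaining chapter adds at most 3) — so at least 3 chapters are needed, and 3 is optimal.

3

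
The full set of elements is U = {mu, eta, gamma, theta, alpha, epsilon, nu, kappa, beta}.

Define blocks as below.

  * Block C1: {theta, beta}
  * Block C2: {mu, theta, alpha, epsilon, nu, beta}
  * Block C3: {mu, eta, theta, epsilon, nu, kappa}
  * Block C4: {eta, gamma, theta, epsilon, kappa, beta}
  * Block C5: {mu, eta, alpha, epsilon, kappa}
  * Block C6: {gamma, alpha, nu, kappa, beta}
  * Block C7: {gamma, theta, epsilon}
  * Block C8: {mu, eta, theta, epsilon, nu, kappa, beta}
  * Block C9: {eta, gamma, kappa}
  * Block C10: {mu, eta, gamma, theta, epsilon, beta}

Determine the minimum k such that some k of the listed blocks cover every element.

2

C3 and C6 together: C3 ∪ C6 = {mu, eta, gamma, theta, alpha, epsilon, nu, kappa, beta} — every element is covered.
No single block has all 9 elements (the largest, C8, has 7), so 2 is optimal.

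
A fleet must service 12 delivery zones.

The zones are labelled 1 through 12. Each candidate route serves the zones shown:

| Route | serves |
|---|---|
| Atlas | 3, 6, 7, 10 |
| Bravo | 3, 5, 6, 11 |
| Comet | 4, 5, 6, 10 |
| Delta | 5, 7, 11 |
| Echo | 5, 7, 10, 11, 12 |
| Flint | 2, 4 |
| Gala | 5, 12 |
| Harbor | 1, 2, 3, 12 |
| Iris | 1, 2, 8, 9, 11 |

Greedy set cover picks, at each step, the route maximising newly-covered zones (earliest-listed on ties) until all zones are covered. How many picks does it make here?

Greedy: pick Echo (covers 5 new) → pick Iris (covers 4 new) → pick Atlas (covers 2 new) → pick Comet (covers 1 new). Total picks: 4.

4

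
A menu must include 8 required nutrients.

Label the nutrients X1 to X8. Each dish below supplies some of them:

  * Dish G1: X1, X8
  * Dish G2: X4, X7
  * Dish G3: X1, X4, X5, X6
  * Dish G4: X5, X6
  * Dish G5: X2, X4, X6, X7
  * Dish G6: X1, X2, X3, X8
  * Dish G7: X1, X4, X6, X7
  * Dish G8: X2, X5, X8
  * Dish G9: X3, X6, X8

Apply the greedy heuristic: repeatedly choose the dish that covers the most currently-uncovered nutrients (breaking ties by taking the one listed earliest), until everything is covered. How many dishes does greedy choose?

Greedy: pick G3 (covers 4 new) → pick G6 (covers 3 new) → pick G2 (covers 1 new). Total picks: 3.

3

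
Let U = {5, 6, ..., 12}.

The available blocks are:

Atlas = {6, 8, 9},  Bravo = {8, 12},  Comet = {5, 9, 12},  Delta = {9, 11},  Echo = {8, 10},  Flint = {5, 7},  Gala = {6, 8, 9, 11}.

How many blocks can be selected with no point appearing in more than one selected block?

Delta, Echo, Flint are pairwise disjoint (Delta={9,11}; Echo={8,10}; Flint={5,7}).
Every remaining block overlaps one of these, and no 4 of the listed blocks are pairwise disjoint, so 3 is the maximum.

3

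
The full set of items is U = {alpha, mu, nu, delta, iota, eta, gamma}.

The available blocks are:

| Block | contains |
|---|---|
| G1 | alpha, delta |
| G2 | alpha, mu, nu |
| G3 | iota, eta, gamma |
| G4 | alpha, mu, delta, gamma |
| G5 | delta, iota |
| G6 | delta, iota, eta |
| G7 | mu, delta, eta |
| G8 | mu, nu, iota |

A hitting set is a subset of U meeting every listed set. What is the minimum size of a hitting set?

3

Take H = {nu, delta, iota}. Each listed block contains at least one of these, so H is a hitting set of size 3.
No choice of 2 items meets every block, so 3 is the minimum.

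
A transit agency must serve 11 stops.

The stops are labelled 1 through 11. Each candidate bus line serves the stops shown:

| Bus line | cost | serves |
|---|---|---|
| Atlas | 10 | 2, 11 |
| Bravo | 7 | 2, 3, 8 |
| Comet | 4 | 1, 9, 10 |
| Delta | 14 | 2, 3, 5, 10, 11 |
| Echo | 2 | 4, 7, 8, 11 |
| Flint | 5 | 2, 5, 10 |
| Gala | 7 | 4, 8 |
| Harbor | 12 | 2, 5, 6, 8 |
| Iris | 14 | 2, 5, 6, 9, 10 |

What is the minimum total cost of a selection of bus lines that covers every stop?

25

Bravo, Comet, Echo, Harbor together cover every stop (Bravo ∪ Comet ∪ Echo ∪ Harbor = {1, 2, 3, 4, 5, 6, 7, 8, 9, 10, 11}); total cost 7 + 4 + 2 + 12 = 25.
The greedy pick Echo, Comet, Flint, Bravo, Harbor costs 30; no covering selection beats 25.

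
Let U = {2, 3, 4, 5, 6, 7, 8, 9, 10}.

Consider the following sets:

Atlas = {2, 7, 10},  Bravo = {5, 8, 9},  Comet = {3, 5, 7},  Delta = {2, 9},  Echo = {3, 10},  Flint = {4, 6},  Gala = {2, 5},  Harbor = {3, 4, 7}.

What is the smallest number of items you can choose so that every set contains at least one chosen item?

The 4 items {2, 3, 4, 8} hit every set.
No choice of 3 items meets every set, so 4 is the minimum.

4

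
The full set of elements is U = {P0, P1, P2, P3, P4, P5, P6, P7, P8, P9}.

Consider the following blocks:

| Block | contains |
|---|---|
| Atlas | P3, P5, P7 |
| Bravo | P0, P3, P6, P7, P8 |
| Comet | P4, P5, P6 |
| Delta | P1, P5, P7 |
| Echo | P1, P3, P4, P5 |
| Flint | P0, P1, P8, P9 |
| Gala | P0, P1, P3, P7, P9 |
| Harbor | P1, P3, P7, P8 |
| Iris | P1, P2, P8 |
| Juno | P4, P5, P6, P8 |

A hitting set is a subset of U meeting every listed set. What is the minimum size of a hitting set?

H = {P5, P7, P8} meets every block (each contains at least one member of H), and |H| = 3.
No choice of 2 elements meets every block, so 3 is the minimum.

3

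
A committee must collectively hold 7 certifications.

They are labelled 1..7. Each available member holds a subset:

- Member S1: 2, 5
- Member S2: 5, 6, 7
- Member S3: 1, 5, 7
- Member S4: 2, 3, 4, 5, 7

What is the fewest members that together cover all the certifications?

Take {S2, S3, S4}. Their union is {1, 2, 3, 4, 5, 6, 7}, which is all 7 certifications.
Only S3 contains 1, so S3 is forced; the remaining 4 certifications need at least 2 more members (each remaining member adds at most 3) — so at least 3 members are needed, and 3 is optimal.

3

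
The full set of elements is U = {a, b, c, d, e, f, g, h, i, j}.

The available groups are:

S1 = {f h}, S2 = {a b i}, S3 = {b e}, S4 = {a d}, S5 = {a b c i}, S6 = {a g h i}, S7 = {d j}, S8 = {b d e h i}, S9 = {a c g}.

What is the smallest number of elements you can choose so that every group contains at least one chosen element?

Take T = {a, b, h, j}. Each listed group contains at least one of these, so T is a hitting set of size 4.
The groups S1, S3, S7, S9 are pairwise disjoint, so any hitting set needs a separate element for each — at least 4. Hence 4 is optimal.

4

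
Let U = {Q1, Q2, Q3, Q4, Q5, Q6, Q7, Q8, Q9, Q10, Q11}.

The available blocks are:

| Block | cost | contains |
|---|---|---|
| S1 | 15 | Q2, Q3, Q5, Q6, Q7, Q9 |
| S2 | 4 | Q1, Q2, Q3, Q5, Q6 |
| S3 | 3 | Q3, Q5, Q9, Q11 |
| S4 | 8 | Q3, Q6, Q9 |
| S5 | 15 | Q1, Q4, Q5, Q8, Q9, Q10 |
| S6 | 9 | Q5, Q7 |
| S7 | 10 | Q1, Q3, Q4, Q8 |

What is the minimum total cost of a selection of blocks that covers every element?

S2, S3, S5, S6 together cover every element (S2 ∪ S3 ∪ S5 ∪ S6 = {Q1, Q2, Q3, Q4, Q5, Q6, Q7, Q8, Q9, Q10, Q11}); total cost 4 + 3 + 15 + 9 = 31.
No covering selection has total cost below 31.

31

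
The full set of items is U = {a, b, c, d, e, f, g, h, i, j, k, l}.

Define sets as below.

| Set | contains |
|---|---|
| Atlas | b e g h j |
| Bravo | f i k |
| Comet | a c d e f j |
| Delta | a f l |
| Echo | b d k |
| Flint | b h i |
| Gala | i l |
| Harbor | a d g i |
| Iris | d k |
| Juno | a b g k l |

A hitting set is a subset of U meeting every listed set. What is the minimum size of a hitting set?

T = {b, d, f, l} meets every set (each contains at least one member of T), and |T| = 4.
No choice of 3 items meets every set, so 4 is the minimum.

4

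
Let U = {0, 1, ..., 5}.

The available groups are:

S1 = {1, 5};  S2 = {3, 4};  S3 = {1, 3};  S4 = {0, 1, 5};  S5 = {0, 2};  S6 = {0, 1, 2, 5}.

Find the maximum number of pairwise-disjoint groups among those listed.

3

S1, S2, S5 are pairwise disjoint (S1={1,5}; S2={3,4}; S5={0,2}).
Every remaining group overlaps one of these, and no 4 of the listed groups are pairwise disjoint, so 3 is the maximum.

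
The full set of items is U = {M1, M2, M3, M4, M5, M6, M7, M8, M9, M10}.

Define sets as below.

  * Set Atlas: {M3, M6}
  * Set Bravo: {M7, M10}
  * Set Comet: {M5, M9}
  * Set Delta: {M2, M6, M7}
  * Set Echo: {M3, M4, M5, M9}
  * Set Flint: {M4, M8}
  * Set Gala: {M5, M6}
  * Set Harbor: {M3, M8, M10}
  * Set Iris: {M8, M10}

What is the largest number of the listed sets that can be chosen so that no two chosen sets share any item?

4

Atlas, Bravo, Comet, Flint are pairwise disjoint (Atlas={M3,M6}; Bravo={M7,M10}; Comet={M5,M9}; Flint={M4,M8}).
Every remaining set overlaps one of these, and no 5 of the listed sets are pairwise disjoint, so 4 is the maximum.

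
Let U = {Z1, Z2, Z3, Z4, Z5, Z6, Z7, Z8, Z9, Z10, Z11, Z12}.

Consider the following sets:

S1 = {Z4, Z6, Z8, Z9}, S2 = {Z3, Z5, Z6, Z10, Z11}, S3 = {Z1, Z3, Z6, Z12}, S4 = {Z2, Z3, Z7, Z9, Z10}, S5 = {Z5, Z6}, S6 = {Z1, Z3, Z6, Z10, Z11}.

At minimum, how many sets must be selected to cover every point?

S1, S2, S3, and S4 cover everything between them: the union {Z1, Z2, Z3, Z4, Z5, Z6, Z7, Z8, Z9, Z10, Z11, Z12} is all of U.
Only S4 contains Z2, so S4 is forced; the remaining 7 points need at least 3 more sets (each remaining set adds at most 3) — so at least 4 sets are needed, and 4 is optimal.

4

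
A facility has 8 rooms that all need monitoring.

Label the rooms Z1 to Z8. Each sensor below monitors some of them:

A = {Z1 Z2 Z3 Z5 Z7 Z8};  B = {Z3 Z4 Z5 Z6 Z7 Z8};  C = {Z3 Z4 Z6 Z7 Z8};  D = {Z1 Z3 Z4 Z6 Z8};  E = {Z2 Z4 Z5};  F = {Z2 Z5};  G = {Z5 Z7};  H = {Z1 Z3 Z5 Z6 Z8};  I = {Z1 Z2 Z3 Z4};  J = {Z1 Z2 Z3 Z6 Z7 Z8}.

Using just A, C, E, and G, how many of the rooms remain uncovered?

Union of A, C, E, G = {Z1, Z2, Z3, Z4, Z5, Z6, Z7, Z8} — that's every room, so 0 are uncovered.

0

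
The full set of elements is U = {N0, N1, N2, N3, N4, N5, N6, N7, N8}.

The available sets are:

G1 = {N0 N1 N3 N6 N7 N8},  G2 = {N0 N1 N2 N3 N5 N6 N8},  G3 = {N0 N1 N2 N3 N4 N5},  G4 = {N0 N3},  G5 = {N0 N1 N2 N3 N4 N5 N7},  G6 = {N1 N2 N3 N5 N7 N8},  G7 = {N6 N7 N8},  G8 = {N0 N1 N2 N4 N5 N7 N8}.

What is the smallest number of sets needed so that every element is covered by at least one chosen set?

2

G1 and G5 together: G1 ∪ G5 = {N0, N1, N2, N3, N4, N5, N6, N7, N8} — every element is covered.
No single set has all 9 elements (the largest, G2, has 7), so 2 is optimal.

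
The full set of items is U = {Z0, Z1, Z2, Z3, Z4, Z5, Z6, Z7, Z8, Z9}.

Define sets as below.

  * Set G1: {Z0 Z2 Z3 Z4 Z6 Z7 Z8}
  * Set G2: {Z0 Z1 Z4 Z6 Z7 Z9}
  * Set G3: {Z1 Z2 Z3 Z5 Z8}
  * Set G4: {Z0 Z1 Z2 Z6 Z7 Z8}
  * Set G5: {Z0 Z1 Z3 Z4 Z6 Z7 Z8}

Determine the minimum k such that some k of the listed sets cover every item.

2

G2 and G3 cover everything between them: the union {Z0, Z1, Z2, Z3, Z4, Z5, Z6, Z7, Z8, Z9} is all of U.
No single set has all 10 items (the largest, G1, has 7), so 2 is optimal.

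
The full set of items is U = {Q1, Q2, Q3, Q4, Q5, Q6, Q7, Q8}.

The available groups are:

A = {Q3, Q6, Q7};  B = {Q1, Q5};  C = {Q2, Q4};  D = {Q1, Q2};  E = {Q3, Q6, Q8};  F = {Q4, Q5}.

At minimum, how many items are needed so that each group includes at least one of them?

3

The 3 items {Q1, Q4, Q6} hit every group.
The groups A, D, F are pairwise disjoint, so any hitting set needs a separate item for each — at least 3. Hence 3 is optimal.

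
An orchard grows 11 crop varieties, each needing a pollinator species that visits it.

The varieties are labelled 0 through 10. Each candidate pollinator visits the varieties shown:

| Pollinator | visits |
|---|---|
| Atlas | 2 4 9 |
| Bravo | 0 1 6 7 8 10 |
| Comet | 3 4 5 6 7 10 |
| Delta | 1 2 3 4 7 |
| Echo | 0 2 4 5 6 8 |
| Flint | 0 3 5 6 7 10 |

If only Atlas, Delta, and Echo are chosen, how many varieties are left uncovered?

Union of Atlas, Delta, Echo = {0, 1, 2, 3, 4, 5, 6, 7, 8, 9}.
Not covered: 10 — 1 variety.

1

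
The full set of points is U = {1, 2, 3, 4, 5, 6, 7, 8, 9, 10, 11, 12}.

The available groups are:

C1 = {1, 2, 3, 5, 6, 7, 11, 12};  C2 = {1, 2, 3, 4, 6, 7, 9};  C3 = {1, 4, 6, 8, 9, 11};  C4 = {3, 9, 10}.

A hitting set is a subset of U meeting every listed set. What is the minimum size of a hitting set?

2

H = {6, 9} meets every group (each contains at least one member of H), and |H| = 2.
No single point lies in every group, so at least 2 are needed and 2 is optimal.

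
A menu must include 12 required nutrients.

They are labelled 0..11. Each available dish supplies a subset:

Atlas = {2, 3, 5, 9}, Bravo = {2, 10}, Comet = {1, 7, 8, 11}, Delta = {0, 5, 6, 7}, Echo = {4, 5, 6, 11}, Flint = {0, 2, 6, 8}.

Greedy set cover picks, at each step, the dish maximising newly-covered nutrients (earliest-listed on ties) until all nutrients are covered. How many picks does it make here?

5

Greedy: pick Atlas (covers 4 new) → pick Comet (covers 4 new) → pick Delta (covers 2 new) → pick Bravo (covers 1 new) → pick Echo (covers 1 new). Total picks: 5.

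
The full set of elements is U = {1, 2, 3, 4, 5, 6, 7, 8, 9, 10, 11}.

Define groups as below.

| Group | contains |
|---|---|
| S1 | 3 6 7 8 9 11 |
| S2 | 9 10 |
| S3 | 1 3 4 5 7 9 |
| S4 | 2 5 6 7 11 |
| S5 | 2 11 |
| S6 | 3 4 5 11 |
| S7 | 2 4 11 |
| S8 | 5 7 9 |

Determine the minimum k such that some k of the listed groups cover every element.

4

S1, S2, S3, and S4 cover everything between them: the union {1, 2, 3, 4, 5, 6, 7, 8, 9, 10, 11} is all of U.
No 3 of the 8 groups cover everything (all 56 combinations miss at least one element), so 4 is optimal.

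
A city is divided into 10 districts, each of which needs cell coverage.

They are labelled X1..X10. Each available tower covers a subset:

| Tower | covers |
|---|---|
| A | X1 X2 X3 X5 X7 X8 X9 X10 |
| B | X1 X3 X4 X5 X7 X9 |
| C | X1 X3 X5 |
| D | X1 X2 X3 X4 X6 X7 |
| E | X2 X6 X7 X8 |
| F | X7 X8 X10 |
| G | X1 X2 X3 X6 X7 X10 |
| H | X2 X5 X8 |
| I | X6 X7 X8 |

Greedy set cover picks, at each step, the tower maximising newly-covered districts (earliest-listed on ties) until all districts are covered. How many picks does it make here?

Greedy: pick A (covers 8 new) → pick D (covers 2 new). Total picks: 2.

2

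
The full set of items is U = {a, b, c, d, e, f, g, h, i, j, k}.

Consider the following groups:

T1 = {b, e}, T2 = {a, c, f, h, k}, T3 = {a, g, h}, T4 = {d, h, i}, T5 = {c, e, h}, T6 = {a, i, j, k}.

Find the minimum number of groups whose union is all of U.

5

T1 and T2 and T3 and T4 and T6 together: T1 ∪ T2 ∪ T3 ∪ T4 ∪ T6 = {a, b, c, d, e, f, g, h, i, j, k} — every item is covered.
No 4 of the 6 groups cover everything (all 15 combinations miss at least one item), so 5 is optimal.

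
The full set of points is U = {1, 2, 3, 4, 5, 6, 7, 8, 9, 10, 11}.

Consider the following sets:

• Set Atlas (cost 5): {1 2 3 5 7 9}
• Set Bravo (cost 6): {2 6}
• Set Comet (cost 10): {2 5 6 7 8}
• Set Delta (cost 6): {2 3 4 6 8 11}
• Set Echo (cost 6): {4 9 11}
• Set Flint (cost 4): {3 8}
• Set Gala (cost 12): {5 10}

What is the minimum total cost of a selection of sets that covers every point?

Atlas, Delta, Gala together cover every point (Atlas ∪ Delta ∪ Gala = {1, 2, 3, 4, 5, 6, 7, 8, 9, 10, 11}); total cost 5 + 6 + 12 = 23.
No covering selection has total cost below 23.

23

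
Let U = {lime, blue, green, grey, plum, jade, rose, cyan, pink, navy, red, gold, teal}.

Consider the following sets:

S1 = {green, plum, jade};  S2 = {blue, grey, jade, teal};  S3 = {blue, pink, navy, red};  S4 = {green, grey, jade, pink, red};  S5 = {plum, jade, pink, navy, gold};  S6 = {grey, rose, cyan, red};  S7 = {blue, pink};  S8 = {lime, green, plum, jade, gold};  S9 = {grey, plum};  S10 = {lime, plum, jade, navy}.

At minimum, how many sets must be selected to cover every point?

S2, S5, S6, and S8 cover everything between them: the union {lime, blue, green, grey, plum, jade, rose, cyan, pink, navy, red, gold, teal} is all of U.
Only S2 contains teal, so S2 is forced; the remaining 9 points need at least 3 more sets (each remaining set adds at most 4) — so at least 4 sets are needed, and 4 is optimal.

4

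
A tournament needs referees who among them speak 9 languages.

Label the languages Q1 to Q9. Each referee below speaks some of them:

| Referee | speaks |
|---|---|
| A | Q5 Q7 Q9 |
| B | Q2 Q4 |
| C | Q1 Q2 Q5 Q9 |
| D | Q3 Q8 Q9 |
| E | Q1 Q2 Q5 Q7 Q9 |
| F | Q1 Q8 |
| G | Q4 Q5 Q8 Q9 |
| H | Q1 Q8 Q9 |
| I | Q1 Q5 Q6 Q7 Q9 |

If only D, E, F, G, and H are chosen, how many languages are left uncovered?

Union of D, E, F, G, H = {Q1, Q2, Q3, Q4, Q5, Q7, Q8, Q9}.
Not covered: Q6 — 1 language.

1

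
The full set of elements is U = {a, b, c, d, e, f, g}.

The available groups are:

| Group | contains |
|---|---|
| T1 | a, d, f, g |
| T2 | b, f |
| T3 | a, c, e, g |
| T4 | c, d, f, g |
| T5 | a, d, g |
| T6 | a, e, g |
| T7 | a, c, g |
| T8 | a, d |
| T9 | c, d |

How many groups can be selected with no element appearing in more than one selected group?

T2, T6, T9 are pairwise disjoint (T2={b,f}; T6={a,e,g}; T9={c,d}).
Every remaining group overlaps one of these, and no 4 of the listed groups are pairwise disjoint, so 3 is the maximum.

3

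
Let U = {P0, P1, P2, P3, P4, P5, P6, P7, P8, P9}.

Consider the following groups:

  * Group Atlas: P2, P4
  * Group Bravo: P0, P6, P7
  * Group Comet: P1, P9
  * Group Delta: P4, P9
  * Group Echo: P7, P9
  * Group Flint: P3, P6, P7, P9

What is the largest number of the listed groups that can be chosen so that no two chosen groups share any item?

Atlas, Bravo, Comet are pairwise disjoint (Atlas={P2,P4}; Bravo={P0,P6,P7}; Comet={P1,P9}).
Every remaining group overlaps one of these, and no 4 of the listed groups are pairwise disjoint, so 3 is the maximum.

3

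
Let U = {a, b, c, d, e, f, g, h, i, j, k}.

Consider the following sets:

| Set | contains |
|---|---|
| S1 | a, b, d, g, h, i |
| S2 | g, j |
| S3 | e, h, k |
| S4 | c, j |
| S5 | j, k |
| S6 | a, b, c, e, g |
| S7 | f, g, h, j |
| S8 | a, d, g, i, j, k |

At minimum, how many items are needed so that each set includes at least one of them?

3

T = {d, e, j} meets every set (each contains at least one member of T), and |T| = 3.
No choice of 2 items meets every set, so 3 is the minimum.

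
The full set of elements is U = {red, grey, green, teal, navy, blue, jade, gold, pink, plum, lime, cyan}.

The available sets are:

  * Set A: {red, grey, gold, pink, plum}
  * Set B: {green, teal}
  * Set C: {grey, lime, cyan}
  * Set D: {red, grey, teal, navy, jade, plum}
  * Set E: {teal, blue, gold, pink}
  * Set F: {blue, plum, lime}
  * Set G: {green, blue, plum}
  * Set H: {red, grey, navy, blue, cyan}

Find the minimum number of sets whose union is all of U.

4

A and C and D and G together: A ∪ C ∪ D ∪ G = {red, grey, green, teal, navy, blue, jade, gold, pink, plum, lime, cyan} — every element is covered.
No 3 of the 8 sets cover everything (all 56 combinations miss at least one element), so 4 is optimal.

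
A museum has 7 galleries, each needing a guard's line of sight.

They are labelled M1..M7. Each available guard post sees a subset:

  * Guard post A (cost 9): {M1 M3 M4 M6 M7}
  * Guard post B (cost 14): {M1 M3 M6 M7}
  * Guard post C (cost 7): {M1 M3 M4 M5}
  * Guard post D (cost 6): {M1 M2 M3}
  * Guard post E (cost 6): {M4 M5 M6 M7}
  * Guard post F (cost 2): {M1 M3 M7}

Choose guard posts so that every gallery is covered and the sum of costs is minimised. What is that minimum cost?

12

D, E together cover every gallery (D ∪ E = {M1, M2, M3, M4, M5, M6, M7}); total cost 6 + 6 = 12.
The greedy pick F, E, D costs 14; no covering selection beats 12.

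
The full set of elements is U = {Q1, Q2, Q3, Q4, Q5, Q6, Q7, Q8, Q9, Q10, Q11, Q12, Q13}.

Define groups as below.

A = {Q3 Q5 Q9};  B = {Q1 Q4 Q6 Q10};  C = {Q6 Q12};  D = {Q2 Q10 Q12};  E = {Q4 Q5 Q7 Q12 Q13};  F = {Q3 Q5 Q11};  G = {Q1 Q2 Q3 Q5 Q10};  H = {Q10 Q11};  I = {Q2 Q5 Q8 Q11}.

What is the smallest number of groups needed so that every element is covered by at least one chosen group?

4

A and B and E and I together: A ∪ B ∪ E ∪ I = {Q1, Q2, Q3, Q4, Q5, Q6, Q7, Q8, Q9, Q10, Q11, Q12, Q13} — every element is covered.
Only I contains Q8, so I is forced; the remaining 9 elements need at least 3 more groups (each remaining group adds at most 4) — so at least 4 groups are needed, and 4 is optimal.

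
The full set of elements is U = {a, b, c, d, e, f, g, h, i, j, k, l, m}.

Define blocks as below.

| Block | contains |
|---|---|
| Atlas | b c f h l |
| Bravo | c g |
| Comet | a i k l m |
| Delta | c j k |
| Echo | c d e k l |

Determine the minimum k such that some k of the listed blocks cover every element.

Atlas, Bravo, Comet, Delta, and Echo cover everything between them: the union {a, b, c, d, e, f, g, h, i, j, k, l, m} is all of U.
No 4 of the 5 blocks cover everything (all 5 combinations miss at least one element), so 5 is optimal.

5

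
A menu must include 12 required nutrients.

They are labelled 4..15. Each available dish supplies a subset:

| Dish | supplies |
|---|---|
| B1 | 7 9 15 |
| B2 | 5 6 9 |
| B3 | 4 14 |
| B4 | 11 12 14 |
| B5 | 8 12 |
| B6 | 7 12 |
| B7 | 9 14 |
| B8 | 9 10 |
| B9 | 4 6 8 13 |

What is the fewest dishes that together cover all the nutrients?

5

B1 and B2 and B4 and B8 and B9 together: B1 ∪ B2 ∪ B4 ∪ B8 ∪ B9 = {4, 5, 6, 7, 8, 9, 10, 11, 12, 13, 14, 15} — every nutrient is covered.
No 4 of the 9 dishes cover everything (all 126 combinations miss at least one nutrient), so 5 is optimal.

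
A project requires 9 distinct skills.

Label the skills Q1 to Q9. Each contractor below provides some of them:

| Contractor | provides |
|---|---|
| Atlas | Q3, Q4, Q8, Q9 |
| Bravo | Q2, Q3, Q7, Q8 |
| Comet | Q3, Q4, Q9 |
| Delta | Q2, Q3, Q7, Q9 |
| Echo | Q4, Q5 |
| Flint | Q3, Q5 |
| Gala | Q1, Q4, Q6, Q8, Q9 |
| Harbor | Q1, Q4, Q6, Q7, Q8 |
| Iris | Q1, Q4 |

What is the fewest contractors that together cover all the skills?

3

Delta and Flint and Harbor together: Delta ∪ Flint ∪ Harbor = {Q1, Q2, Q3, Q4, Q5, Q6, Q7, Q8, Q9} — every skill is covered.
No 2 of the 9 contractors cover everything (all 36 combinations miss at least one skill), so 3 is optimal.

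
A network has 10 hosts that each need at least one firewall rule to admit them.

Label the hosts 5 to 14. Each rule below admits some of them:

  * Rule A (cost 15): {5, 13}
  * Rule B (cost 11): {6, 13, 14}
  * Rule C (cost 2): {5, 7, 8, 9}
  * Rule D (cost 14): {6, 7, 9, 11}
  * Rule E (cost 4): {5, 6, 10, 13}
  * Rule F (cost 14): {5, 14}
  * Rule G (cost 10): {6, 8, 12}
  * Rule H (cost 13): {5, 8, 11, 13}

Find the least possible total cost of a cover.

39

B, D, E, G together cover every host (B ∪ D ∪ E ∪ G = {5, 6, 7, 8, 9, 10, 11, 12, 13, 14}); total cost 11 + 14 + 4 + 10 = 39.
The greedy pick C, E, G, B, H costs 40; no covering selection beats 39.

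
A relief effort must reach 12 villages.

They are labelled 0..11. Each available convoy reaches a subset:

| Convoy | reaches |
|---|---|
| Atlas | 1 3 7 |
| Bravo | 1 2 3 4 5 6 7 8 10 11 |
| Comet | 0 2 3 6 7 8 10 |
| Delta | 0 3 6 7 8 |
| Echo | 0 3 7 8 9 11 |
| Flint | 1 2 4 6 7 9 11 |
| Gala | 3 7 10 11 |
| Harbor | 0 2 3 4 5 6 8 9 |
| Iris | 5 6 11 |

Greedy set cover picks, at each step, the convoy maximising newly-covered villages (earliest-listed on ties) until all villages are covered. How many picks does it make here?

Greedy: pick Bravo (covers 10 new) → pick Echo (covers 2 new). Total picks: 2.

2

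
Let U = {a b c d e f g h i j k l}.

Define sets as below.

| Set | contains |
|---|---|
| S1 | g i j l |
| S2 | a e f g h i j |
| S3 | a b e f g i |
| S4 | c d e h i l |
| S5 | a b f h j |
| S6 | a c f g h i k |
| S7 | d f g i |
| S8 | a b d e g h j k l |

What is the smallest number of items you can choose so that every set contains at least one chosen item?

2

Take T = {a, i}. Each listed set contains at least one of these, so T is a hitting set of size 2.
No single item lies in every set, so at least 2 are needed and 2 is optimal.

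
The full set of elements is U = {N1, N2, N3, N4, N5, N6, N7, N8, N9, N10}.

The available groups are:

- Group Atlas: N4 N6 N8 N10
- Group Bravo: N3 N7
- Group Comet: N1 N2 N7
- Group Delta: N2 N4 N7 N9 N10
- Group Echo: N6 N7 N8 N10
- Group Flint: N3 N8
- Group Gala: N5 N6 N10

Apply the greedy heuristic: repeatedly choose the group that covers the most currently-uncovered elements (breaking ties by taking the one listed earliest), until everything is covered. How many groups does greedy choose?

Greedy: pick Delta (covers 5 new) → pick Atlas (covers 2 new) → pick Bravo (covers 1 new) → pick Comet (covers 1 new) → pick Gala (covers 1 new). Total picks: 5.
(The true minimum cover uses only 4 groups, so greedy is not optimal here.)

5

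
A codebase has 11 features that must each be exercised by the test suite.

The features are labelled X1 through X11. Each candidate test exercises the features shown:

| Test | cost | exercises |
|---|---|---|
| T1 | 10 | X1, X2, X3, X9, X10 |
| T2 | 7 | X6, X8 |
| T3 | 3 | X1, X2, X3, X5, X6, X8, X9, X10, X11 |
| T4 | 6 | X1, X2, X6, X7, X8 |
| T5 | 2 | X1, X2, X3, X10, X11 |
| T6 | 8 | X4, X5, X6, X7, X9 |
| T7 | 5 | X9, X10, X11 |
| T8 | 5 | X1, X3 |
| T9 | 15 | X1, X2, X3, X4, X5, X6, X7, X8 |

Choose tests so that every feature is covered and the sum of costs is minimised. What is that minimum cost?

T3, T6 together cover every feature (T3 ∪ T6 = {X1, X2, X3, X4, X5, X6, X7, X8, X9, X10, X11}); total cost 3 + 8 = 11.
No covering selection has total cost below 11.

11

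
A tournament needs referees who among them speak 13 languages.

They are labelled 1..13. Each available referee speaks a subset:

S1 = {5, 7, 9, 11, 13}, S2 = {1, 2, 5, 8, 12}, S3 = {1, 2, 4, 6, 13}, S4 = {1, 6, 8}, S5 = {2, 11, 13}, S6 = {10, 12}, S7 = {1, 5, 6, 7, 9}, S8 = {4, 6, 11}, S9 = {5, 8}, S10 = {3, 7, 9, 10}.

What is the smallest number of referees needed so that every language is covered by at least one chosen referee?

4

Take {S1, S2, S3, S10}. Their union is {1, 2, 3, 4, 5, 6, 7, 8, 9, 10, 11, 12, 13}, which is all 13 languages.
No 3 of the 10 referees cover everything (all 120 combinations miss at least one language), so 4 is optimal.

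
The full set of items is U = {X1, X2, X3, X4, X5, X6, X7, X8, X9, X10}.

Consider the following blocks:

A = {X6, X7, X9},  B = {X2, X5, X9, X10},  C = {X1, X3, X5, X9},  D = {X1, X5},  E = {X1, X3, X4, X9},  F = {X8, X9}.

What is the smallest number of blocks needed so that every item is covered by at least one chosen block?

A, B, E, and F cover everything between them: the union {X1, X2, X3, X4, X5, X6, X7, X8, X9, X10} is all of U.
Only A contains X6, so A is forced; the remaining 7 items need at least 3 more blocks (each remaining block adds at most 3) — so at least 4 blocks are needed, and 4 is optimal.

4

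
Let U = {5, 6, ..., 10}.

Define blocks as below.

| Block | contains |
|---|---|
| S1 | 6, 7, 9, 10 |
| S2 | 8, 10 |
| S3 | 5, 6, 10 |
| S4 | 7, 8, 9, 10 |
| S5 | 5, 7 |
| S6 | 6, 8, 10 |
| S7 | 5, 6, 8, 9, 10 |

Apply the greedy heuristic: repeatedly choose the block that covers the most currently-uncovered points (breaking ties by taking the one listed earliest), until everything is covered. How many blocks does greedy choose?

Greedy: pick S7 (covers 5 new) → pick S1 (covers 1 new). Total picks: 2.

2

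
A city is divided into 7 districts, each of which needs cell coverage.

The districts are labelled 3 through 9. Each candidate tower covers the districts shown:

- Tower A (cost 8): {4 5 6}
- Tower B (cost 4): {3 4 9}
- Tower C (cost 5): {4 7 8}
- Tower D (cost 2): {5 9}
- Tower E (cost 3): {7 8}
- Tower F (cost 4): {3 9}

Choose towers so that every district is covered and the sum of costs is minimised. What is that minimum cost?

A, B, E together cover every district (A ∪ B ∪ E = {3, 4, 5, 6, 7, 8, 9}); total cost 8 + 4 + 3 = 15.
The greedy pick D, E, B, A costs 17; no covering selection beats 15.

15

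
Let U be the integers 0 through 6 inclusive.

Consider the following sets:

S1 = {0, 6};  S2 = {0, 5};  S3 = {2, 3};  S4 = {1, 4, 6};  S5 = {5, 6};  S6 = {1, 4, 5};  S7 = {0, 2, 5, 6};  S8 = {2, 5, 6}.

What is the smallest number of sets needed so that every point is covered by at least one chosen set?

3

S1, S3, and S6 cover everything between them: the union {0, 1, 2, 3, 4, 5, 6} is all of U.
Only S3 contains 3, so S3 is forced; the remaining 5 points need at least 2 more sets (each remaining set adds at most 3) — so at least 3 sets are needed, and 3 is optimal.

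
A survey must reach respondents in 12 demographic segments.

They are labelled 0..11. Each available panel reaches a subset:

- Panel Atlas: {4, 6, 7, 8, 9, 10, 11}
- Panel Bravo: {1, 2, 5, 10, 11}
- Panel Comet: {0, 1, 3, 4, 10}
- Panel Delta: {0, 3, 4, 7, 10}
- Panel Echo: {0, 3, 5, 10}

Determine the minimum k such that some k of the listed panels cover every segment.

3

Take {Atlas, Bravo, Delta}. Their union is {0, 1, 2, 3, 4, 5, 6, 7, 8, 9, 10, 11}, which is all 12 segments.
Only Bravo contains 2, so Bravo is forced; the remaining 7 segments need at least 2 more panels (each remaining panel adds at most 5) — so at least 3 panels are needed, and 3 is optimal.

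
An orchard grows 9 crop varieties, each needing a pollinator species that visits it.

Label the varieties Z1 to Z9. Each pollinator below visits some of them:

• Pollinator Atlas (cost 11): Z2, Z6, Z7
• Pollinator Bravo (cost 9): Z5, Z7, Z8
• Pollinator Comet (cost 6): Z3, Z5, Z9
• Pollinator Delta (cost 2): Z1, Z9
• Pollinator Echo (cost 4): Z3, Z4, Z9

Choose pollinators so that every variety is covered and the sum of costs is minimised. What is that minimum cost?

26

Atlas, Bravo, Delta, Echo together cover every variety (Atlas ∪ Bravo ∪ Delta ∪ Echo = {Z1, Z2, Z3, Z4, Z5, Z6, Z7, Z8, Z9}); total cost 11 + 9 + 2 + 4 = 26.
No covering selection has total cost below 26.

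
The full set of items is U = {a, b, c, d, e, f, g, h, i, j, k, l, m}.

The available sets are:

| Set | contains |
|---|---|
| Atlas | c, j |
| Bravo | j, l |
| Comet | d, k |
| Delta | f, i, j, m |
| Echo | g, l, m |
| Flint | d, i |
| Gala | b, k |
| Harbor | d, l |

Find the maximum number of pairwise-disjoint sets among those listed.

Atlas, Echo, Flint, Gala are pairwise disjoint (Atlas={c,j}; Echo={g,l,m}; Flint={d,i}; Gala={b,k}).
Every remaining set overlaps one of these, and no 5 of the listed sets are pairwise disjoint, so 4 is the maximum.

4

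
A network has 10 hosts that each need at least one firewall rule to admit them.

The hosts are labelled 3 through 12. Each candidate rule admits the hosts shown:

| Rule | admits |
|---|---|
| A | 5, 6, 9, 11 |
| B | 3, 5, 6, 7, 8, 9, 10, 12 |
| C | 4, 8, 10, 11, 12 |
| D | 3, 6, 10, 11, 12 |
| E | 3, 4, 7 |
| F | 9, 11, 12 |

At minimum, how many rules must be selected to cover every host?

Take {B, C}. Their union is {3, 4, 5, 6, 7, 8, 9, 10, 11, 12}, which is all 10 hosts.
No single rule has all 10 hosts (the largest, B, has 8), so 2 is optimal.

2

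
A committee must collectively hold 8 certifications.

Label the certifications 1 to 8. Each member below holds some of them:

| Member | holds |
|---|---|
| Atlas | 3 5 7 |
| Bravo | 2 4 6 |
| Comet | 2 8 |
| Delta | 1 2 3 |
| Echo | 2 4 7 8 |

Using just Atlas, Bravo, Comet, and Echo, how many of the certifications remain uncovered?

Union of Atlas, Bravo, Comet, Echo = {2, 3, 4, 5, 6, 7, 8}.
Not covered: 1 — 1 certification.

1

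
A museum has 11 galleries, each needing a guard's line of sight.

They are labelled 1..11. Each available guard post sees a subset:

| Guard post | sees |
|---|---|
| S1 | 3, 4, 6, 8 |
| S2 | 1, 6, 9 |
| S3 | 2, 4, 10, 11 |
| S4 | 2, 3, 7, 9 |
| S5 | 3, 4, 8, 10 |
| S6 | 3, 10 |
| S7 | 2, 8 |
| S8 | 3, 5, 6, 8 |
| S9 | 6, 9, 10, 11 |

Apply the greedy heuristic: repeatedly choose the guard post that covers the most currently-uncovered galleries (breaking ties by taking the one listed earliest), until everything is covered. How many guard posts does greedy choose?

5

Greedy: pick S1 (covers 4 new) → pick S3 (covers 3 new) → pick S2 (covers 2 new) → pick S4 (covers 1 new) → pick S8 (covers 1 new). Total picks: 5.
(The true minimum cover uses only 4 guard posts, so greedy is not optimal here.)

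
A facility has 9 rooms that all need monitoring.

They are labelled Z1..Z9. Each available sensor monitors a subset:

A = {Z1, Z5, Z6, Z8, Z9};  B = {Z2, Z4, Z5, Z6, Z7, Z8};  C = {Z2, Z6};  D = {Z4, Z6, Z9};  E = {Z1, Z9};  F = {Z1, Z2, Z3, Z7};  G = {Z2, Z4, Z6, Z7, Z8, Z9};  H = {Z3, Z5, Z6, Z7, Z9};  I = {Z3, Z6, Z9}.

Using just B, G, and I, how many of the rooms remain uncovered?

Union of B, G, I = {Z2, Z3, Z4, Z5, Z6, Z7, Z8, Z9}.
Not covered: Z1 — 1 room.

1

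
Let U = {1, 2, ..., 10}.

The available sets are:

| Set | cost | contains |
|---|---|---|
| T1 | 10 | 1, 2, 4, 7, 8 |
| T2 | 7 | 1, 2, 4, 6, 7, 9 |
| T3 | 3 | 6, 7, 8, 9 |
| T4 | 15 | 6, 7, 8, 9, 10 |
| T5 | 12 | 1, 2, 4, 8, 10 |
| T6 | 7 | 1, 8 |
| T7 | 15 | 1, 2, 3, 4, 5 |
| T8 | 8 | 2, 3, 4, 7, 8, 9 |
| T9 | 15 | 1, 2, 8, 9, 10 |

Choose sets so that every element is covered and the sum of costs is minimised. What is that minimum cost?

T3, T5, T7 together cover every element (T3 ∪ T5 ∪ T7 = {1, 2, 3, 4, 5, 6, 7, 8, 9, 10}); total cost 3 + 12 + 15 = 30.
The greedy pick T3, T2, T7, T5 costs 37; no covering selection beats 30.

30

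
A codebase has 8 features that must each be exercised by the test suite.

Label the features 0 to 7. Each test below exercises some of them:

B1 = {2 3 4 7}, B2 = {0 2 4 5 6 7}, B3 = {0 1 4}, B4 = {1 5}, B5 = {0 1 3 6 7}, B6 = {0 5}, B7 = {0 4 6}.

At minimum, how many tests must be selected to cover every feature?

Take {B2, B5}. Their union is {0, 1, 2, 3, 4, 5, 6, 7}, which is all 8 features.
No single test has all 8 features (the largest, B2, has 6), so 2 is optimal.

2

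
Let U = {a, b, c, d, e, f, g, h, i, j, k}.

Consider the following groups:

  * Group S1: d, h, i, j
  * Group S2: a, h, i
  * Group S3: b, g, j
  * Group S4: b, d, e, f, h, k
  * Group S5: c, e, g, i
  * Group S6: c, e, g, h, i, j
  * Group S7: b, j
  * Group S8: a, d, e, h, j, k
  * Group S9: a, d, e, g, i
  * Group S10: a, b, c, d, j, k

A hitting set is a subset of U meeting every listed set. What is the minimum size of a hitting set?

3

T = {i, j, k} meets every group (each contains at least one member of T), and |T| = 3.
No choice of 2 elements meets every group, so 3 is the minimum.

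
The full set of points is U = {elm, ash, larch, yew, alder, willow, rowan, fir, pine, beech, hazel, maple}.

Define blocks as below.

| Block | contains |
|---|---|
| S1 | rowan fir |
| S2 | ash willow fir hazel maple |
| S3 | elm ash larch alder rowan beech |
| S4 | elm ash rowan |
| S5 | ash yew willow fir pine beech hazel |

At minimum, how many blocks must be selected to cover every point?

Take {S2, S3, S5}. Their union is {elm, ash, larch, yew, alder, willow, rowan, fir, pine, beech, hazel, maple}, which is all 12 points.
Only S3 contains larch, so S3 is forced; the remaining 6 points need at least 2 more blocks (each remaining block adds at most 5) — so at least 3 blocks are needed, and 3 is optimal.

3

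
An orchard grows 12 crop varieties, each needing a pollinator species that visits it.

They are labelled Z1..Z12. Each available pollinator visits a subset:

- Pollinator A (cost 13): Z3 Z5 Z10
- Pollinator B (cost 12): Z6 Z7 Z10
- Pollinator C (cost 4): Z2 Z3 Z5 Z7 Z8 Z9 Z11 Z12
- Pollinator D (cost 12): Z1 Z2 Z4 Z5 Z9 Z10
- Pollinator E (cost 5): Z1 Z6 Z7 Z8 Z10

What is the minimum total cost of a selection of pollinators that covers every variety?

C, D, E together cover every variety (C ∪ D ∪ E = {Z1, Z2, Z3, Z4, Z5, Z6, Z7, Z8, Z9, Z10, Z11, Z12}); total cost 4 + 12 + 5 = 21.
No covering selection has total cost below 21.

21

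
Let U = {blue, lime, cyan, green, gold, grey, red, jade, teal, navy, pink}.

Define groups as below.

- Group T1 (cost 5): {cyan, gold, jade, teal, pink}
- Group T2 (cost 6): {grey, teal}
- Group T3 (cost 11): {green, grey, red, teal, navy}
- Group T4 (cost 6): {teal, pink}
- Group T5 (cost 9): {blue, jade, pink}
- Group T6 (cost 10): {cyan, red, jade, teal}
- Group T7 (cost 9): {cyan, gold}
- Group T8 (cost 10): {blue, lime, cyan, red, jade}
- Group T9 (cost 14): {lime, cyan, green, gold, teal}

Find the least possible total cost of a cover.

26

T1, T3, T8 together cover every item (T1 ∪ T3 ∪ T8 = {blue, lime, cyan, green, gold, grey, red, jade, teal, navy, pink}); total cost 5 + 11 + 10 = 26.
No covering selection has total cost below 26.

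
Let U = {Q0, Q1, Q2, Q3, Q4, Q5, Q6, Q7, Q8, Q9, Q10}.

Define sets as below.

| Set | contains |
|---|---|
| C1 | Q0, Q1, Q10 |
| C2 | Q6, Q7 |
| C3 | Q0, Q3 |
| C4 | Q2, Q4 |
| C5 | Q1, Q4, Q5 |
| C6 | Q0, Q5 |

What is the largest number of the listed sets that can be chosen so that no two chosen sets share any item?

3

C2, C3, C4 are pairwise disjoint (C2={Q6,Q7}; C3={Q0,Q3}; C4={Q2,Q4}).
Every remaining set overlaps one of these, and no 4 of the listed sets are pairwise disjoint, so 3 is the maximum.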